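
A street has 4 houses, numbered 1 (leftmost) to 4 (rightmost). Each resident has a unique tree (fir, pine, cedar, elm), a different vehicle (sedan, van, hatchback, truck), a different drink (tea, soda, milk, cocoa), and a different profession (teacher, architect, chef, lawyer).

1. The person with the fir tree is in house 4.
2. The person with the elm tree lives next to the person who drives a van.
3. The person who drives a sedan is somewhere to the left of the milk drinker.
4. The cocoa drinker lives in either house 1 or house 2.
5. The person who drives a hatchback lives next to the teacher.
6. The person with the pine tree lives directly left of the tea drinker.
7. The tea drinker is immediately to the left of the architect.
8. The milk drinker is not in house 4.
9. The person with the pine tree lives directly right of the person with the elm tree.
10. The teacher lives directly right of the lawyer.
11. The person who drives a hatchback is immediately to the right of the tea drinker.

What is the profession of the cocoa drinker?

chef

Clue 1: the person with the fir tree is in house 4.
House 4 drink: only soda fits.
Clue 6: the person with the pine tree is in house 2.
The tea drinker is in house 3 (clue 6).
From clue 7, the architect must be in house 4.
Clue 9 places the person with the elm tree in house 1.
Clue 11 places the person who drives a hatchback in house 4.
So house 3 gets cedar for tree.
That leaves cocoa as the drink for house 1.
So house 2 gets milk for drink.
By clue 2, the person who drives a van is in house 2.
The person who drives a sedan is in house 1 (clue 3).
From clue 5, the teacher must be in house 3.
The lawyer is in house 2 (clue 10).
House 3's vehicle must be truck (nothing else left).
House 1 profession: only chef fits.
So: house 1 = elm/sedan/cocoa/chef, house 2 = pine/van/milk/lawyer, house 3 = cedar/truck/tea/teacher, house 4 = fir/hatchback/soda/architect.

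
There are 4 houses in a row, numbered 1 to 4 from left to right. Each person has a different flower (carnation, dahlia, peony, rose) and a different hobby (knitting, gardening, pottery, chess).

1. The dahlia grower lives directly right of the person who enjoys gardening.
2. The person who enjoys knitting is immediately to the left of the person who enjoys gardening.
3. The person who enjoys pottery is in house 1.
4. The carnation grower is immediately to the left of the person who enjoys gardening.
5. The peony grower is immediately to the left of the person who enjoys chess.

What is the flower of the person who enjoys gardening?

peony

The person who enjoys pottery is in house 1 (clue 3).
House 4 hobby: only chess fits.
Clue 2: the person who enjoys gardening is in house 3.
The carnation grower is in house 2 (clue 4).
Clue 5: the peony grower is in house 3.
That leaves rose as the flower for house 1.
So house 4 gets dahlia for flower.
That leaves knitting as the hobby for house 2.
So: house 1 = rose/pottery, house 2 = carnation/knitting, house 3 = peony/gardening, house 4 = dahlia/chess.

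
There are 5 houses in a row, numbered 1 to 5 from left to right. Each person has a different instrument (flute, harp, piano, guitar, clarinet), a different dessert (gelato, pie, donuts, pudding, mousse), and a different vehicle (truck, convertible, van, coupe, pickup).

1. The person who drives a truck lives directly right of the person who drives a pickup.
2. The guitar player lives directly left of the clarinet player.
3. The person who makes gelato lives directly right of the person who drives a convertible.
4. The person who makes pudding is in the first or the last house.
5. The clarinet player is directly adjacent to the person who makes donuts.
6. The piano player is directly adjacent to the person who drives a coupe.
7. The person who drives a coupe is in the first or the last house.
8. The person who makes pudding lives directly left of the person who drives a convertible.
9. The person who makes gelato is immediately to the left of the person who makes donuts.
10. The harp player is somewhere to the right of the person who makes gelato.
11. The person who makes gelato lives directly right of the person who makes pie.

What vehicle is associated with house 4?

Clue 8: the person who makes pudding is in house 1.
The person who drives a convertible is in house 2 (clue 8).
Clue 3 places the person who makes gelato in house 3.
The person who makes donuts is in house 4 (clue 9).
From clue 11, the person who makes pie must be in house 2.
The only dessert still possible for house 5 is mousse.
The only instrument still possible for house 1 is flute.
So house 3 gets clarinet for instrument.
That leaves harp as the instrument for house 5.
By clue 2, the guitar player is in house 2.
So house 4 gets piano for instrument.
From clue 6, the person who drives a coupe must be in house 5.
That leaves van as the vehicle for house 1.
That leaves pickup as the vehicle for house 3.
That leaves truck as the vehicle for house 4.
So: house 1 = flute/pudding/van, house 2 = guitar/pie/convertible, house 3 = clarinet/gelato/pickup, house 4 = piano/donuts/truck, house 5 = harp/mousse/coupe.

truck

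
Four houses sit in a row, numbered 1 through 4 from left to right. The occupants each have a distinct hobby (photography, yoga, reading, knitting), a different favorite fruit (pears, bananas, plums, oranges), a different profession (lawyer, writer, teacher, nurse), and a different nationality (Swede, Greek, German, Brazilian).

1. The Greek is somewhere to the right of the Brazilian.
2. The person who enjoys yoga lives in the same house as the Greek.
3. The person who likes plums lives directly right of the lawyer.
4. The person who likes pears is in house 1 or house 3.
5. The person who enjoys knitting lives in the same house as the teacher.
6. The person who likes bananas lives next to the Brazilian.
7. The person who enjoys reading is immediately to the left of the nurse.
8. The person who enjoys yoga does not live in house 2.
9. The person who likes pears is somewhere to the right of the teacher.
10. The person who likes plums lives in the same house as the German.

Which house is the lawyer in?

1

By clue 9, the person who likes pears is in house 3.
The person who enjoys knitting is narrowed to house 1 or 2; consider each.
Placing it in house 1 leads to a contradiction, so it's in house 2.
By clue 5, the teacher is in house 2.
From clue 7, the person who enjoys reading must be in house 3.
By clue 7, the nurse is in house 4.
The only hobby still possible for house 1 is photography.
So house 4 gets yoga for hobby.
Clue 2 places the Greek in house 4.
The only nationality still possible for house 2 is German.
By clue 10, the person who likes plums is in house 2.
House 1's favorite fruit must be oranges (nothing else left).
So house 4 gets bananas for favorite fruit.
Clue 3: the lawyer is in house 1.
By clue 6, the Brazilian is in house 3.
House 3's profession must be writer (nothing else left).
House 1's nationality must be Swede (nothing else left).
So: house 1 = photography/oranges/lawyer/Swede, house 2 = knitting/plums/teacher/German, house 3 = reading/pears/writer/Brazilian, house 4 = yoga/bananas/nurse/Greek.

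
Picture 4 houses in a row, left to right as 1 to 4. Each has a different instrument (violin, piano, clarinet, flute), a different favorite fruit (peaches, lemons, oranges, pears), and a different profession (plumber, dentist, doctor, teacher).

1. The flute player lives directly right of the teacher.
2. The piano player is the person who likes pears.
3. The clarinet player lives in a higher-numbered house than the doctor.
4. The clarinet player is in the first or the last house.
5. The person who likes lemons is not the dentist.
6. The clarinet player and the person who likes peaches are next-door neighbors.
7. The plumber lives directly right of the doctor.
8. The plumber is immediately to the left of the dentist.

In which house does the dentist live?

Clue 4: the clarinet player is in house 4.
Clue 6: the person who likes peaches is in house 3.
That leaves dentist as the profession for house 4.
From clue 8, the plumber must be in house 3.
House 4's favorite fruit must be oranges (nothing else left).
By clue 7, the doctor is in house 2.
So house 1 gets teacher for profession.
The flute player is in house 2 (clue 1).
So house 3 gets violin for instrument.
By clue 2, the person who likes pears is in house 1.
So house 1 gets piano for instrument.
So house 2 gets lemons for favorite fruit.
So: house 1 = piano/pears/teacher, house 2 = flute/lemons/doctor, house 3 = violin/peaches/plumber, house 4 = clarinet/oranges/dentist.

4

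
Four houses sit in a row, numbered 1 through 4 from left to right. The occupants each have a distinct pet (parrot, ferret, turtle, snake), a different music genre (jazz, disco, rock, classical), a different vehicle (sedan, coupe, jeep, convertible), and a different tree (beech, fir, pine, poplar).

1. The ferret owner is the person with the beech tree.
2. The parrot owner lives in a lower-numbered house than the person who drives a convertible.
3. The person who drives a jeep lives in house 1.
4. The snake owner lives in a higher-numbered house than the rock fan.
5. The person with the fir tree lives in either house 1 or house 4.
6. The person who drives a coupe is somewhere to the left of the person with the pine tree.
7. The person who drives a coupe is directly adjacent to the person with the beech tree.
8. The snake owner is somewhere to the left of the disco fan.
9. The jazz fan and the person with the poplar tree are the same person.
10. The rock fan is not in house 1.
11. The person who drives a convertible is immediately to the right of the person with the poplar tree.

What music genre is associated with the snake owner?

jazz

Clue 3: the person who drives a jeep is in house 1.
The snake owner is in house 3 (clue 4).
By clue 4, the rock fan is in house 2.
Clue 8: the disco fan is in house 4.
That leaves beech as the tree for house 2.
Clue 1: the ferret owner is in house 2.
Clue 7 places the person who drives a coupe in house 3.
House 4 pet: only turtle fits.
The person with the pine tree is in house 4 (clue 6).
So house 1 gets parrot for pet.
That leaves poplar as the tree for house 3.
Clue 9 places the jazz fan in house 3.
From clue 11, the person who drives a convertible must be in house 4.
That leaves classical as the music genre for house 1.
So house 2 gets sedan for vehicle.
House 1's tree must be fir (nothing else left).
So: house 1 = parrot/classical/jeep/fir, house 2 = ferret/rock/sedan/beech, house 3 = snake/jazz/coupe/poplar, house 4 = turtle/disco/convertible/pine.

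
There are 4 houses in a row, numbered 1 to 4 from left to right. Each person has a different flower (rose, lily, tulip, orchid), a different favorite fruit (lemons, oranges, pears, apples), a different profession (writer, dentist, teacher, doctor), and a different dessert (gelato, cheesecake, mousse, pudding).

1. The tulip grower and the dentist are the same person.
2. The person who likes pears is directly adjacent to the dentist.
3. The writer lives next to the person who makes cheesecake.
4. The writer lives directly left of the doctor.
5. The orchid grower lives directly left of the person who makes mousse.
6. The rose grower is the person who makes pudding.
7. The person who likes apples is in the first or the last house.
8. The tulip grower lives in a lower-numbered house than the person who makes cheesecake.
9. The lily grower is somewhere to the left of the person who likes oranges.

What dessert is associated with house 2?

cheesecake

So house 4 gets rose for flower.
Clue 6 places the person who makes pudding in house 4.
That leaves gelato as the dessert for house 1.
House 3's flower must be lily (nothing else left).
By clue 9, the person who likes oranges is in house 4.
That leaves apples as the favorite fruit for house 1.
The orchid grower is narrowed to house 1 or 2; consider each.
Placing it in house 1 leads to a contradiction, so it's in house 2.
By clue 5, the person who makes mousse is in house 3.
That leaves tulip as the flower for house 1.
That leaves cheesecake as the dessert for house 2.
Clue 1: the dentist is in house 1.
By clue 2, the person who likes pears is in house 2.
House 3's favorite fruit must be lemons (nothing else left).
Clue 4 places the doctor in house 4.
The only profession still possible for house 2 is teacher.
The only profession still possible for house 3 is writer.
So: house 1 = tulip/apples/dentist/gelato, house 2 = orchid/pears/teacher/cheesecake, house 3 = lily/lemons/writer/mousse, house 4 = rose/oranges/doctor/pudding.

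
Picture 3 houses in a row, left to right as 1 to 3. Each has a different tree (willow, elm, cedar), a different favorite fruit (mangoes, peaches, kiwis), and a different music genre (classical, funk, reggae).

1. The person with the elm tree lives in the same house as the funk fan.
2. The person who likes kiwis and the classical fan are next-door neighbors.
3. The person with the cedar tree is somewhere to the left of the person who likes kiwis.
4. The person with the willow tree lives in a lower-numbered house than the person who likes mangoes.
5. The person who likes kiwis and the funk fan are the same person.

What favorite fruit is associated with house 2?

mangoes

House 3's tree must be elm (nothing else left).
That leaves peaches as the favorite fruit for house 1.
Clue 1: the funk fan is in house 3.
By clue 5, the person who likes kiwis is in house 3.
The only favorite fruit still possible for house 2 is mangoes.
From clue 2, the classical fan must be in house 2.
By clue 4, the person with the willow tree is in house 1.
The only tree still possible for house 2 is cedar.
That leaves reggae as the music genre for house 1.
So: house 1 = willow/peaches/reggae, house 2 = cedar/mangoes/classical, house 3 = elm/kiwis/funk.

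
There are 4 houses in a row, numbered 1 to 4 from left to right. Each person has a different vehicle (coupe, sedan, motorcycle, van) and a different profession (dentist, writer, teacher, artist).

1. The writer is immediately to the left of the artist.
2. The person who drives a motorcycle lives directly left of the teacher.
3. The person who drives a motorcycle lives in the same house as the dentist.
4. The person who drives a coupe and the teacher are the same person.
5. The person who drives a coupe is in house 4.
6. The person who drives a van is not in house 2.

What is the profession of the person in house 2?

artist

By clue 5, the person who drives a coupe is in house 4.
Clue 4: the teacher is in house 4.
Clue 2 places the person who drives a motorcycle in house 3.
By clue 3, the dentist is in house 3.
House 1's vehicle must be van (nothing else left).
So house 2 gets sedan for vehicle.
That leaves writer as the profession for house 1.
So house 2 gets artist for profession.
So: house 1 = van/writer, house 2 = sedan/artist, house 3 = motorcycle/dentist, house 4 = coupe/teacher.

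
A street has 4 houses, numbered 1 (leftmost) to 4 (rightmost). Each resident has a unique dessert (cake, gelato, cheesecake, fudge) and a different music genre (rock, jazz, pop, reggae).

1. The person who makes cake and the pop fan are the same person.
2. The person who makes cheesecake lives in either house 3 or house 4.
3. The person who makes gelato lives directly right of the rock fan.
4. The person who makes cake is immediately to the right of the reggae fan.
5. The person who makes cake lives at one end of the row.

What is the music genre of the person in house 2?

By clue 5, the person who makes cake is in house 4.
That leaves fudge as the dessert for house 1.
House 2 dessert: only gelato fits.
The only dessert still possible for house 3 is cheesecake.
Clue 1 places the pop fan in house 4.
From clue 3, the rock fan must be in house 1.
Clue 4: the reggae fan is in house 3.
So house 2 gets jazz for music genre.
So: house 1 = fudge/rock, house 2 = gelato/jazz, house 3 = cheesecake/reggae, house 4 = cake/pop.

jazz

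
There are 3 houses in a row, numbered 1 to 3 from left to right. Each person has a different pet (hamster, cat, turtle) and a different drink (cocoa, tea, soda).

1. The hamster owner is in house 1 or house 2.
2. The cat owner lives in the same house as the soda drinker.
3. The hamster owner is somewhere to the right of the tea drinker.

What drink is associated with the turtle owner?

Clue 3 places the hamster owner in house 2.
Clue 3: the tea drinker is in house 1.
The cat owner is in house 3 (clue 2).
Clue 2: the soda drinker is in house 3.
The only pet still possible for house 1 is turtle.
The only drink still possible for house 2 is cocoa.
So: house 1 = turtle/tea, house 2 = hamster/cocoa, house 3 = cat/soda.

tea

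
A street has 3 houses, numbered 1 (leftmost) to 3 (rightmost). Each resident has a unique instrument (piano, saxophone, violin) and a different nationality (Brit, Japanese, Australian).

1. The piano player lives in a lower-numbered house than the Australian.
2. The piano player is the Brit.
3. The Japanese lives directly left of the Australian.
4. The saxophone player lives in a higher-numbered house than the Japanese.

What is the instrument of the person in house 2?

violin

That leaves Australian as the nationality for house 3.
The Japanese is in house 2 (clue 3).
Clue 4: the saxophone player is in house 3.
The only nationality still possible for house 1 is Brit.
Clue 2: the piano player is in house 1.
House 2 instrument: only violin fits.
So: house 1 = piano/Brit, house 2 = violin/Japanese, house 3 = saxophone/Australian.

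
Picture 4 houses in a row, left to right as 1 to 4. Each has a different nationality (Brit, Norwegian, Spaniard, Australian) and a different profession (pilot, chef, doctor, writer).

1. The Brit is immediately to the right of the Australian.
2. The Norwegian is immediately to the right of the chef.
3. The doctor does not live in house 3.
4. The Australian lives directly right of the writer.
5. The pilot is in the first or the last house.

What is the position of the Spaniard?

1

House 1 nationality: only Spaniard fits.
House 3 profession: only chef fits.
By clue 2, the Norwegian is in house 4.
House 2 nationality: only Australian fits.
House 3's nationality must be Brit (nothing else left).
Clue 4: the writer is in house 1.
So house 2 gets doctor for profession.
House 4's profession must be pilot (nothing else left).
So: house 1 = Spaniard/writer, house 2 = Australian/doctor, house 3 = Brit/chef, house 4 = Norwegian/pilot.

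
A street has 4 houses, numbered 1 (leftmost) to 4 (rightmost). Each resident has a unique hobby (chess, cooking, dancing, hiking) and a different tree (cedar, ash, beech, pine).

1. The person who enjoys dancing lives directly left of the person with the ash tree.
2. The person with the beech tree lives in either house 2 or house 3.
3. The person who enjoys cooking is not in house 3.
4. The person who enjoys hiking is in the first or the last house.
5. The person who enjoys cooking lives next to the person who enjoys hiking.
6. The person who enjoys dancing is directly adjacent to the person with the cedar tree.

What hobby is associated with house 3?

By clue 5, the person who enjoys cooking is in house 2.
Clue 5 places the person who enjoys hiking in house 1.
House 4 hobby: only chess fits.
The person with the ash tree is in house 4 (clue 1).
So house 3 gets dancing for hobby.
So house 1 gets pine for tree.
That leaves beech as the tree for house 3.
House 2's tree must be cedar (nothing else left).
So: house 1 = hiking/pine, house 2 = cooking/cedar, house 3 = dancing/beech, house 4 = chess/ash.

dancing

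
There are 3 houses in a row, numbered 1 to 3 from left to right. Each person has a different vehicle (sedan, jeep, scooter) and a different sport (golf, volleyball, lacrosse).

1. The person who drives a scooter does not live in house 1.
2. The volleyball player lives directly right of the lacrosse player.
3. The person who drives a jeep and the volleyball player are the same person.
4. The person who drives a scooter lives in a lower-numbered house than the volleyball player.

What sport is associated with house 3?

volleyball

The person who drives a scooter is in house 2 (clue 4).
Clue 4: the volleyball player is in house 3.
House 1's vehicle must be sedan (nothing else left).
That leaves jeep as the vehicle for house 3.
The lacrosse player is in house 2 (clue 2).
That leaves golf as the sport for house 1.
So: house 1 = sedan/golf, house 2 = scooter/lacrosse, house 3 = jeep/volleyball.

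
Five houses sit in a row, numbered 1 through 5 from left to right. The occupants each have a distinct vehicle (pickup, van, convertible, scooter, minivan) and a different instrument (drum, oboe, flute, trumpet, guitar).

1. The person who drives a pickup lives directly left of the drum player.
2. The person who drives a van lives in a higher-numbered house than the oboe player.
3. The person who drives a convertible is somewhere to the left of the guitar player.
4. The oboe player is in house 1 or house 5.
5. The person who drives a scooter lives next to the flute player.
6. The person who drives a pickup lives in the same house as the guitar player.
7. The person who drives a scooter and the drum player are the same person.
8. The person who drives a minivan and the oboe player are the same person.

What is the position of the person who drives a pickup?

From clue 4, the oboe player must be in house 1.
By clue 8, the person who drives a minivan is in house 1.
That leaves trumpet as the instrument for house 2.
The person who drives a convertible is narrowed to house 2 or 3; consider each.
Placing it in house 3 leads to a contradiction, so it's in house 2.
The person who drives a pickup is narrowed to house 3 or 4; consider each.
Placing it in house 4 leads to a contradiction, so it's in house 3.
The drum player is in house 4 (clue 1).
From clue 6, the guitar player must be in house 3.
The person who drives a scooter is in house 4 (clue 7).
House 5 vehicle: only van fits.
That leaves flute as the instrument for house 5.
So: house 1 = minivan/oboe, house 2 = convertible/trumpet, house 3 = pickup/guitar, house 4 = scooter/drum, house 5 = van/flute.

3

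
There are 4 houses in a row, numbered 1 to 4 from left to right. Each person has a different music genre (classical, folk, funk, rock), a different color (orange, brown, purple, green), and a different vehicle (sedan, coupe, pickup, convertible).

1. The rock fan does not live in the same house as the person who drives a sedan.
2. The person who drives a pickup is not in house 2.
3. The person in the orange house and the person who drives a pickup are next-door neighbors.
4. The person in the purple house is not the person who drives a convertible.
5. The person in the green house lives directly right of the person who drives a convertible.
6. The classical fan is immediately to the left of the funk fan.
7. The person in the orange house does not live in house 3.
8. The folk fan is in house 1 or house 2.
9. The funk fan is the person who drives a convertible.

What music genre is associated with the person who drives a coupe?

rock

So house 4 gets rock for music genre.
That leaves funk as the music genre for house 3.
That leaves coupe as the vehicle for house 4.
Clue 6: the classical fan is in house 2.
From clue 9, the person who drives a convertible must be in house 3.
House 1's music genre must be folk (nothing else left).
That leaves sedan as the vehicle for house 2.
By clue 3, the person in the orange house is in house 2.
Clue 5: the person in the green house is in house 4.
House 3's color must be brown (nothing else left).
House 1 vehicle: only pickup fits.
House 1's color must be purple (nothing else left).
So: house 1 = folk/purple/pickup, house 2 = classical/orange/sedan, house 3 = funk/brown/convertible, house 4 = rock/green/coupe.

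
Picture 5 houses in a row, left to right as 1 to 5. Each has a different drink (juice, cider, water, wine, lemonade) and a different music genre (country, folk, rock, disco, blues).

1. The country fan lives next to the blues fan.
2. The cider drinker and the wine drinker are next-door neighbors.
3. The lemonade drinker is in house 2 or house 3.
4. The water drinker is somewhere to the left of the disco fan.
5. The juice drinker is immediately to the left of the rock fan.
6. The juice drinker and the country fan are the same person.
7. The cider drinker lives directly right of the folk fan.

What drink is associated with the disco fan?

The lemonade drinker is narrowed to house 2 or 3; consider each.
Placing it in house 2 leads to a contradiction, so it's in house 3.
The cider drinker is narrowed to house 2 or 4 or 5; consider each.
Placing it in house 2 and house 4 leads to a contradiction, so it's in house 5.
By clue 2, the wine drinker is in house 4.
By clue 7, the folk fan is in house 4.
So house 5 gets disco for music genre.
The juice drinker is narrowed to house 1 or 2; consider each.
Placing it in house 1 leads to a contradiction, so it's in house 2.
From clue 5, the rock fan must be in house 3.
Clue 6 places the country fan in house 2.
House 1's drink must be water (nothing else left).
That leaves blues as the music genre for house 1.
So: house 1 = water/blues, house 2 = juice/country, house 3 = lemonade/rock, house 4 = wine/folk, house 5 = cider/disco.

cider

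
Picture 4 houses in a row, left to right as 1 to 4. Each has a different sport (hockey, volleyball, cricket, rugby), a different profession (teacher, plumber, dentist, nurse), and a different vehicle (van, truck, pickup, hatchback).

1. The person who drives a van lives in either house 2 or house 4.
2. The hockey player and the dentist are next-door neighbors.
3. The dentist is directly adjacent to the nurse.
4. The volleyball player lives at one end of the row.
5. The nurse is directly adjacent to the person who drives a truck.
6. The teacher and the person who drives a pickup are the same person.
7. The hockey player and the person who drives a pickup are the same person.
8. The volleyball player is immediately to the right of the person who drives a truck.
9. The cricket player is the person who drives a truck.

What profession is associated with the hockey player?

By clue 8, the volleyball player is in house 4.
The person who drives a truck is in house 3 (clue 8).
From clue 9, the cricket player must be in house 3.
Clue 2: the hockey player is in house 2.
Clue 7 places the person who drives a pickup in house 2.
The only sport still possible for house 1 is rugby.
So house 1 gets hatchback for vehicle.
That leaves van as the vehicle for house 4.
By clue 6, the teacher is in house 2.
The only profession still possible for house 4 is nurse.
Clue 3 places the dentist in house 3.
House 1 profession: only plumber fits.
So: house 1 = rugby/plumber/hatchback, house 2 = hockey/teacher/pickup, house 3 = cricket/dentist/truck, house 4 = volleyball/nurse/van.

teacher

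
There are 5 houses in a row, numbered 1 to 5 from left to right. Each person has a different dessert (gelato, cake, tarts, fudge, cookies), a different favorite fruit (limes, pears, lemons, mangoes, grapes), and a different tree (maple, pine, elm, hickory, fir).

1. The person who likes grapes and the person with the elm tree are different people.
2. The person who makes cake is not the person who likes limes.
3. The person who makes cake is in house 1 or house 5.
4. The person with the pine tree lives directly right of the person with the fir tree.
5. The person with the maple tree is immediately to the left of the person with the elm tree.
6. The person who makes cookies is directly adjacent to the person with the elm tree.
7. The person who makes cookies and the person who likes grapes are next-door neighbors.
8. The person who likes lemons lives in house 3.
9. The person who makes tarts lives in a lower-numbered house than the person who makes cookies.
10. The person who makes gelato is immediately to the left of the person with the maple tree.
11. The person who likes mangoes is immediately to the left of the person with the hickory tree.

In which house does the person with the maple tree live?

3

The person who likes lemons is in house 3 (clue 8).
House 1's tree must be fir (nothing else left).
Clue 4 places the person with the pine tree in house 2.
The person who makes cake is narrowed to house 1 or 5; consider each.
Placing it in house 1 leads to a contradiction, so it's in house 5.
The person who makes cookies is narrowed to house 3 or 4; consider each.
Placing it in house 4 leads to a contradiction, so it's in house 3.
Clue 6 places the person with the elm tree in house 4.
House 4 dessert: only fudge fits.
So house 5 gets pears for favorite fruit.
The only tree still possible for house 5 is hickory.
By clue 1, the person who likes grapes is in house 2.
Clue 11: the person who likes mangoes is in house 4.
House 1 dessert: only tarts fits.
The only dessert still possible for house 2 is gelato.
So house 1 gets limes for favorite fruit.
That leaves maple as the tree for house 3.
So: house 1 = tarts/limes/fir, house 2 = gelato/grapes/pine, house 3 = cookies/lemons/maple, house 4 = fudge/mangoes/elm, house 5 = cake/pears/hickory.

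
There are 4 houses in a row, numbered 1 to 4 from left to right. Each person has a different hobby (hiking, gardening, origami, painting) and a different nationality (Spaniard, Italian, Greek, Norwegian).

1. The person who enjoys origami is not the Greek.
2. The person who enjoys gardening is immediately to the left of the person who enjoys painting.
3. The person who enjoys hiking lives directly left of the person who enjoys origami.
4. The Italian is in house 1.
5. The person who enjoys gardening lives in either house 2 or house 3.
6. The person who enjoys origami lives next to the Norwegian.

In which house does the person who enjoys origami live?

2

By clue 4, the Italian is in house 1.
So house 1 gets hiking for hobby.
Clue 3: the person who enjoys origami is in house 2.
By clue 6, the Norwegian is in house 3.
The only hobby still possible for house 4 is painting.
By clue 1, the Greek is in house 4.
That leaves gardening as the hobby for house 3.
House 2 nationality: only Spaniard fits.
So: house 1 = hiking/Italian, house 2 = origami/Spaniard, house 3 = gardening/Norwegian, house 4 = painting/Greek.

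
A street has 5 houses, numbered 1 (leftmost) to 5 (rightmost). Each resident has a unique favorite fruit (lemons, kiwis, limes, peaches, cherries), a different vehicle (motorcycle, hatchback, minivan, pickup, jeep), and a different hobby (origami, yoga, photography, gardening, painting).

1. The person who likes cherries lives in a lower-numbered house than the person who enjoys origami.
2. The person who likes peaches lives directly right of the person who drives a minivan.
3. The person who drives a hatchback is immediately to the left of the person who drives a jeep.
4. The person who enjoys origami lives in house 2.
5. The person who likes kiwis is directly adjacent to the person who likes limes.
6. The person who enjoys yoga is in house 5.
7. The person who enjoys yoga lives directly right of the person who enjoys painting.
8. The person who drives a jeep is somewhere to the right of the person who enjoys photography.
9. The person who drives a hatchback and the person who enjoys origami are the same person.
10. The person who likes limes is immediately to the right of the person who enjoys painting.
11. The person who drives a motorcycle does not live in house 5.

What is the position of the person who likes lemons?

3

Clue 4 places the person who enjoys origami in house 2.
Clue 6: the person who enjoys yoga is in house 5.
The person who enjoys painting is in house 4 (clue 7).
The person who drives a hatchback is in house 2 (clue 9).
From clue 10, the person who likes limes must be in house 5.
Clue 1 places the person who likes cherries in house 1.
Clue 3: the person who drives a jeep is in house 3.
From clue 5, the person who likes kiwis must be in house 4.
By clue 8, the person who enjoys photography is in house 1.
So house 2 gets peaches for favorite fruit.
So house 3 gets lemons for favorite fruit.
That leaves pickup as the vehicle for house 5.
House 3's hobby must be gardening (nothing else left).
House 1's vehicle must be minivan (nothing else left).
The only vehicle still possible for house 4 is motorcycle.
So: house 1 = cherries/minivan/photography, house 2 = peaches/hatchback/origami, house 3 = lemons/jeep/gardening, house 4 = kiwis/motorcycle/painting, house 5 = limes/pickup/yoga.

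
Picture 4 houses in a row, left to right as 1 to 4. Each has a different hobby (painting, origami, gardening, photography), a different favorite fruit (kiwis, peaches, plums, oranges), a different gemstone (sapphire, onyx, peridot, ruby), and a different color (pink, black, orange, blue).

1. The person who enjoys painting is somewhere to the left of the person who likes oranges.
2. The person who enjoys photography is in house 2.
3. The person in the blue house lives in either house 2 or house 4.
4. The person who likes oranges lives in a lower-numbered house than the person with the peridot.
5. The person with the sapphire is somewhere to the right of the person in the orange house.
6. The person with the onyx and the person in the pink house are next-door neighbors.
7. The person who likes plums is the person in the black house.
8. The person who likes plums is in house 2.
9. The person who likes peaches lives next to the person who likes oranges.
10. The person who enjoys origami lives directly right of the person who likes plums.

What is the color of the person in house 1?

orange

The person who enjoys photography is in house 2 (clue 2).
Clue 8: the person who likes plums is in house 2.
Clue 10 places the person who enjoys origami in house 3.
That leaves gardening as the hobby for house 4.
The only favorite fruit still possible for house 3 is oranges.
By clue 4, the person with the peridot is in house 4.
The person in the black house is in house 2 (clue 7).
By clue 9, the person who likes peaches is in house 4.
That leaves painting as the hobby for house 1.
That leaves kiwis as the favorite fruit for house 1.
So house 4 gets blue for color.
The person in the orange house is in house 1 (clue 5).
Clue 6 places the person with the onyx in house 2.
The only gemstone still possible for house 1 is ruby.
That leaves sapphire as the gemstone for house 3.
That leaves pink as the color for house 3.
So: house 1 = painting/kiwis/ruby/orange, house 2 = photography/plums/onyx/black, house 3 = origami/oranges/sapphire/pink, house 4 = gardening/peaches/peridot/blue.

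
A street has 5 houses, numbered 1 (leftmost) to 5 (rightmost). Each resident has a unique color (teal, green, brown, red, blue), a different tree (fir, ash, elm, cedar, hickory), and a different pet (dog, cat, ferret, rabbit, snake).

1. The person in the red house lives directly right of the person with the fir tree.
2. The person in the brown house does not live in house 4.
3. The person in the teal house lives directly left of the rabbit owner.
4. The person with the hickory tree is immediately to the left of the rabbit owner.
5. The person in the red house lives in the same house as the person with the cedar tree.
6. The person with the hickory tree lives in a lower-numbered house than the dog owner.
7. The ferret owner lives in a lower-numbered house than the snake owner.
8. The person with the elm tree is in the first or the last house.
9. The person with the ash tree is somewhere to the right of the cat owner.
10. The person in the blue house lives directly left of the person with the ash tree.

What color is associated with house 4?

The person with the elm tree is narrowed to house 1 or 5; consider each.
Placing it in house 5 leads to a contradiction, so it's in house 1.
The person in the red house is narrowed to house 3 or 4 or 5; consider each.
Placing it in house 3 and house 4 leads to a contradiction, so it's in house 5.
Clue 1 places the person with the fir tree in house 4.
Clue 5: the person with the cedar tree is in house 5.
So house 4 gets green for color.
The person in the blue house is narrowed to house 1 or 2; consider each.
Placing it in house 2 leads to a contradiction, so it's in house 1.
By clue 10, the person with the ash tree is in house 2.
House 3's tree must be hickory (nothing else left).
The rabbit owner is in house 4 (clue 4).
From clue 9, the cat owner must be in house 1.
The person in the teal house is in house 3 (clue 3).
House 2's color must be brown (nothing else left).
So house 2 gets ferret for pet.
The only pet still possible for house 3 is snake.
So house 5 gets dog for pet.
So: house 1 = blue/elm/cat, house 2 = brown/ash/ferret, house 3 = teal/hickory/snake, house 4 = green/fir/rabbit, house 5 = red/cedar/dog.

green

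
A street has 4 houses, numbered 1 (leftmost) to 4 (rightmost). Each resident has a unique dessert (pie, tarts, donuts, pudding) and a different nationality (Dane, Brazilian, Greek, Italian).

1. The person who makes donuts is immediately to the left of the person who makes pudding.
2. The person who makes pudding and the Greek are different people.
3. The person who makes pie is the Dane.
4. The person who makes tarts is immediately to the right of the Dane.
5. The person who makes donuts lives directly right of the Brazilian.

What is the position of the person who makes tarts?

The only dessert still possible for house 1 is pie.
By clue 3, the Dane is in house 1.
The person who makes tarts is in house 2 (clue 4).
House 3's dessert must be donuts (nothing else left).
House 4's dessert must be pudding (nothing else left).
The only nationality still possible for house 2 is Brazilian.
By clue 2, the Greek is in house 3.
House 4's nationality must be Italian (nothing else left).
So: house 1 = pie/Dane, house 2 = tarts/Brazilian, house 3 = donuts/Greek, house 4 = pudding/Italian.

2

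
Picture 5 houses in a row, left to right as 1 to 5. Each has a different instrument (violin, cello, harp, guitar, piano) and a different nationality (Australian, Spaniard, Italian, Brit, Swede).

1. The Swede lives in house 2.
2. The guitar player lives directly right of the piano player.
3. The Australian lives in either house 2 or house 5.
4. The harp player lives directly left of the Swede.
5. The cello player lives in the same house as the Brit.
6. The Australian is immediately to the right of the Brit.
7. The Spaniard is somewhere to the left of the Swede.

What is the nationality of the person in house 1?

Clue 1 places the Swede in house 2.
From clue 4, the harp player must be in house 1.
By clue 7, the Spaniard is in house 1.
House 3 nationality: only Italian fits.
House 4 nationality: only Brit fits.
House 5 nationality: only Australian fits.
The cello player is in house 4 (clue 5).
From clue 2, the guitar player must be in house 3.
The piano player is in house 2 (clue 2).
House 5's instrument must be violin (nothing else left).
So: house 1 = harp/Spaniard, house 2 = piano/Swede, house 3 = guitar/Italian, house 4 = cello/Brit, house 5 = violin/Australian.

Spaniard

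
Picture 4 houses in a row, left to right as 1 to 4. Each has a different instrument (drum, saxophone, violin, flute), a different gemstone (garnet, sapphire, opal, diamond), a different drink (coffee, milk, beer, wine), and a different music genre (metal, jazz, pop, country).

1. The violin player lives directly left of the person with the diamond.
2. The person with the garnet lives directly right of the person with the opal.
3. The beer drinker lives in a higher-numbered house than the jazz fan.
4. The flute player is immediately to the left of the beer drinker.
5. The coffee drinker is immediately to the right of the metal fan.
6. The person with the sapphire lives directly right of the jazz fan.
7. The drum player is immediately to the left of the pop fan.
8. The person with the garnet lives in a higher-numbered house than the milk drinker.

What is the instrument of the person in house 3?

flute

The only instrument still possible for house 4 is saxophone.
House 1's gemstone must be opal (nothing else left).
Clue 2 places the person with the garnet in house 2.
By clue 8, the milk drinker is in house 1.
House 1's instrument must be drum (nothing else left).
The pop fan is in house 2 (clue 7).
The only music genre still possible for house 4 is country.
Clue 3: the beer drinker is in house 4.
From clue 4, the flute player must be in house 3.
Clue 6: the person with the sapphire is in house 4.
House 2's instrument must be violin (nothing else left).
That leaves diamond as the gemstone for house 3.
So house 3 gets wine for drink.
The only music genre still possible for house 1 is metal.
So house 3 gets jazz for music genre.
The only drink still possible for house 2 is coffee.
So: house 1 = drum/opal/milk/metal, house 2 = violin/garnet/coffee/pop, house 3 = flute/diamond/wine/jazz, house 4 = saxophone/sapphire/beer/country.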